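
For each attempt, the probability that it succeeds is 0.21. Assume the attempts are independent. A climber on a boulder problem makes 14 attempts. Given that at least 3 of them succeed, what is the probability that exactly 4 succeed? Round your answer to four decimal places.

X ~ Binomial(14, 0.21). Want P(X=4 | X≥3) = P(X=4) / P(X≥3).
P(X=4) = C(14,4)·0.21^4·0.79^10 = 0.184324
P(X≥3) = 1 − 0.036879 − 0.137246 − 0.237140 = 0.588735
Ratio = 0.184324 / 0.588735 = 0.313085

0.3131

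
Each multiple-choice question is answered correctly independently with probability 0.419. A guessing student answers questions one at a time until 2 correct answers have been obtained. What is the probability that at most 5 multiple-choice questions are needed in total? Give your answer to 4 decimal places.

Finishing within 5 multiple-choice questions ⇔ at least 2 successes in the first 5. With X ~ Binomial(5, 0.419), P(Y ≤ 5) = 1 − P(X ≤ 1).
  k=0: C(5,0)·0.419^0·0.581^5 = 0.066203
  k=1: C(5,1)·0.419^1·0.581^4 = 0.238720
1 − 0.304923 = 0.695077

0.6951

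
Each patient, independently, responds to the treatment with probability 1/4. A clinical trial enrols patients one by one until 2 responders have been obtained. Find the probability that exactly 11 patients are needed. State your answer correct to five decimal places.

0.04693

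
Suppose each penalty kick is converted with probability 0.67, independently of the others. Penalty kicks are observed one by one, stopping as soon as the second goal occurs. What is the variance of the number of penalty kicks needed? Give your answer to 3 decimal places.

Y = total penalty kicks until the second success; negative binomial with r=2, p=0.67.
Var(Y) = r(1−p)/p² = 2·0.33 / 0.67² = 1.47026

1.470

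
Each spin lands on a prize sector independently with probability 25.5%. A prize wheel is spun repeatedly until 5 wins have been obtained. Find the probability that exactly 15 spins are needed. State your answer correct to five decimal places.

0.05685

Y = trial on which the fifth success occurs; negative binomial, r=5, p=0.255.
P(Y=15) = C(14,4) · p^5 · (1−p)^10
= 1001 · 0.0010782 · 0.05267 = 0.0568457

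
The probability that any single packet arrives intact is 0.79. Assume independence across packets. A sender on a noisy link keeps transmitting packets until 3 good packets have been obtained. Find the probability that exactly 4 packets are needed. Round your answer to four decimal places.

Y = trial on which the third success occurs; negative binomial, r=3, p=0.79.
P(Y=4) = C(3,2) · p^3 · (1−p)^1
= 3 · 0.49304 · 0.21 = 0.310615

0.3106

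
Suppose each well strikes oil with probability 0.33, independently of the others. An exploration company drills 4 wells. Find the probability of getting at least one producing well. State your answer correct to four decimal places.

0.7985

P(at least one) = 1 − P(none) = 1 − (1 − 0.33)^4
= 1 − 0.201511 = 0.798489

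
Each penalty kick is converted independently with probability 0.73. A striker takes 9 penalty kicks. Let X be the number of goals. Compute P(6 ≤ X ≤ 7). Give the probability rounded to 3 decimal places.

0.540

X ~ Binomial(9, 0.73); P(6 ≤ X ≤ 7) = Σ C(9,k) p^k (1−p)^(9−k) over k:
  k=6: C(9,6)·0.73^6·0.27^3 = 0.25021
  k=7: C(9,7)·0.73^7·0.27^2 = 0.28993
Total = 0.54014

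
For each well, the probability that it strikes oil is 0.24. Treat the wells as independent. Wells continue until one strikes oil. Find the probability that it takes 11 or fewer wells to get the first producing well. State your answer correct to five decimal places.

0.95114

Y = number of wells to the first success; geometric, p = 0.24.
P(Y ≤ 11) = 1 − (1−p)^11 = 1 − 0.0488596 = 0.9511404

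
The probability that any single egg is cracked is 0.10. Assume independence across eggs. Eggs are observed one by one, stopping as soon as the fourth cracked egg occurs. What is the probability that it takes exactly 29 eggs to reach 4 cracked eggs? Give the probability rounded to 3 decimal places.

0.024

Y = trial on which the fourth success occurs; negative binomial, r=4, p=0.10.
P(Y=29) = C(28,3) · p^4 · (1−p)^25
= 3276 · 0.0001 · 0.07179 = 0.02352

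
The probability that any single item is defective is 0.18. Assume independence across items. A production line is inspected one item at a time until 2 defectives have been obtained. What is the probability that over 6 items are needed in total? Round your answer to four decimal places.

Needing more than 6 items ⇔ fewer than 2 successes in the first 6. With X ~ Binomial(6, 0.18), P(Y > 6) = P(X ≤ 1).
  k=0: C(6,0)·0.18^0·0.82^6 = 0.304007
  k=1: C(6,1)·0.18^1·0.82^5 = 0.400399
P(X ≤ 1) = 0.704406

0.7044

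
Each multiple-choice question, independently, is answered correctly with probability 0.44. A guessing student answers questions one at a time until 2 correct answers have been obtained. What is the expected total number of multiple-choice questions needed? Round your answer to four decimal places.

Y = total multiple-choice questions until the second success; negative binomial with r=2, p=0.44.
E[Y] = r / p = 2 / 0.44 = 4.545455

4.5455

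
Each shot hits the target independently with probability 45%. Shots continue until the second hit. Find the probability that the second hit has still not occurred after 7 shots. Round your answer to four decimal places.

0.1024

Needing more than 7 shots ⇔ fewer than 2 successes in the first 7. With X ~ Binomial(7, 0.45), P(Y > 7) = P(X ≤ 1).
  k=0: C(7,0)·0.45^0·0.55^7 = 0.015224
  k=1: C(7,1)·0.45^1·0.55^6 = 0.087194
P(X ≤ 1) = 0.102418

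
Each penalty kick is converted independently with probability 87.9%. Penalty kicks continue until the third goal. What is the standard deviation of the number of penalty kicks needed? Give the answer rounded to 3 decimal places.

Y = total penalty kicks until the third success; negative binomial with r=3, p=0.879.
SD(Y) = √[r(1−p)/p²] = √(0.46982) = 0.68543

0.685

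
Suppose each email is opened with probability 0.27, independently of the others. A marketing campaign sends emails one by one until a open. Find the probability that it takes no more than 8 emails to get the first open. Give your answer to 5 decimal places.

0.91935

Y = number of emails to the first success; geometric, p = 0.27.
P(Y ≤ 8) = 1 − (1−p)^8 = 1 − 0.0806460 = 0.9193540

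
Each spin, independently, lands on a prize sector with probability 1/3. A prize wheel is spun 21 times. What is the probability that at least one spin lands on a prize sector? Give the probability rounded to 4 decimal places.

0.9998

P(at least one) = 1 − P(none) = 1 − (1 − 0.333333)^21
= 1 − 0.000200 = 0.999800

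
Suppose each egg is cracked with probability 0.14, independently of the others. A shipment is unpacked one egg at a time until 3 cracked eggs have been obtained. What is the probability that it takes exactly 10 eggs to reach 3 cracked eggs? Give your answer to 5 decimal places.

0.03437

Y = trial on which the third success occurs; negative binomial, r=3, p=0.14.
P(Y=10) = C(9,2) · p^3 · (1−p)^7
= 36 · 0.002744 · 0.34793 = 0.0343697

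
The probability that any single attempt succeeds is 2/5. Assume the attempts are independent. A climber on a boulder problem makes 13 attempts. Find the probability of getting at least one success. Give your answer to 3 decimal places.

0.999

P(at least one) = 1 − P(none) = 1 − (1 − 0.40)^13
= 1 − 0.00131 = 0.99869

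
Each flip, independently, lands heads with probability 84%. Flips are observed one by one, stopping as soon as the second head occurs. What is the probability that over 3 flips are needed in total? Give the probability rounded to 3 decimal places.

Needing more than 3 flips ⇔ fewer than 2 successes in the first 3. With X ~ Binomial(3, 0.84), P(Y > 3) = P(X ≤ 1).
  k=0: C(3,0)·0.84^0·0.16^3 = 0.00410
  k=1: C(3,1)·0.84^1·0.16^2 = 0.06451
P(X ≤ 1) = 0.06861

0.069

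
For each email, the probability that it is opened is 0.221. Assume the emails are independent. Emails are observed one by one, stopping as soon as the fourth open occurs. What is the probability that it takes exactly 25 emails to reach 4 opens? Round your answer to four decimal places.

0.0255

Y = trial on which the fourth success occurs; negative binomial, r=4, p=0.221.
P(Y=25) = C(24,3) · p^4 · (1−p)^21
= 2024 · 0.0023854 · 0.0052758 = 0.025472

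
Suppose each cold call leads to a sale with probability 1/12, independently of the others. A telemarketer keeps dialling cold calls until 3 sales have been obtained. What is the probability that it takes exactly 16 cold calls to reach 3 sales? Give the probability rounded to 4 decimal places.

0.0196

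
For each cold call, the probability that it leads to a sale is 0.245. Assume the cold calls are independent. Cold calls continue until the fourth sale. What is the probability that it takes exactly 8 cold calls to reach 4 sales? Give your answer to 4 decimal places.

0.0410

Y = trial on which the fourth success occurs; negative binomial, r=4, p=0.245.
P(Y=8) = C(7,3) · p^4 · (1−p)^4
= 35 · 0.003603 · 0.32493 = 0.040975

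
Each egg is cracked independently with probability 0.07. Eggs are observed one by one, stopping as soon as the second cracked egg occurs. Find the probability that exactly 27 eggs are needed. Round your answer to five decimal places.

Y = trial on which the second success occurs; negative binomial, r=2, p=0.07.
P(Y=27) = C(26,1) · p^2 · (1−p)^25
= 26 · 0.0049 · 0.16296 = 0.0207608

0.02076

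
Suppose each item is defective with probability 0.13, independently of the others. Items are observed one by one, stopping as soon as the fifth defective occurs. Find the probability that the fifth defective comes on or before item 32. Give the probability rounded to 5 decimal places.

0.40433

Finishing within 32 items ⇔ at least 5 successes in the first 32. With X ~ Binomial(32, 0.13), P(Y ≤ 32) = 1 − P(X ≤ 4).
  k=0: C(32,0)·0.13^0·0.87^32 = 0.0116042
  k=1: C(32,1)·0.13^1·0.87^31 = 0.0554869
  k=2: C(32,2)·0.13^2·0.87^30 = 0.1285127
  k=3: C(32,3)·0.13^3·0.87^29 = 0.1920304
  k=4: C(32,4)·0.13^4·0.87^28 = 0.2080330
1 − 0.5956672 = 0.4043328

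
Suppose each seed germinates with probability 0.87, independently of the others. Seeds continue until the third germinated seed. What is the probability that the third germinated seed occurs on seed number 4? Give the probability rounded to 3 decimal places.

0.257

Y = trial on which the third success occurs; negative binomial, r=3, p=0.87.
P(Y=4) = C(3,2) · p^3 · (1−p)^1
= 3 · 0.6585 · 0.13 = 0.25682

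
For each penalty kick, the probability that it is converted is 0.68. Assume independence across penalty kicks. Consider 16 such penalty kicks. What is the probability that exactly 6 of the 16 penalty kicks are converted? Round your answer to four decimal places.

X ~ Binomial(n=16, p=0.68).
P(X=6) = C(16,6) · p^6 · (1−p)^10
= 8008 · 0.098867 · 1.1259e-05 = 0.008914

0.0089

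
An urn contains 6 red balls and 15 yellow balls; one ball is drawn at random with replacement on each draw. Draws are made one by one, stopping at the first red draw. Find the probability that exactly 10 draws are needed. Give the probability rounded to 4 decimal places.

0.0138

Geometric (trials to first success), p = 0.285714.
P(Y = 10) = (1−p)^9 · p = 0.0484 · 0.285714 = 0.013829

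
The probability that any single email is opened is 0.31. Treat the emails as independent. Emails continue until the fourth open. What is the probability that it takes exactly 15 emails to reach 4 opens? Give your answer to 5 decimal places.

0.05674

Y = trial on which the fourth success occurs; negative binomial, r=4, p=0.31.
P(Y=15) = C(14,3) · p^4 · (1−p)^11
= 364 · 0.0092352 · 0.016879 = 0.0567398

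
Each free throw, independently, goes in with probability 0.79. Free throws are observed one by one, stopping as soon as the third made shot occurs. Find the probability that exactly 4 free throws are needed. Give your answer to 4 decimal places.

0.3106

Y = trial on which the third success occurs; negative binomial, r=3, p=0.79.
P(Y=4) = C(3,2) · p^3 · (1−p)^1
= 3 · 0.49304 · 0.21 = 0.310615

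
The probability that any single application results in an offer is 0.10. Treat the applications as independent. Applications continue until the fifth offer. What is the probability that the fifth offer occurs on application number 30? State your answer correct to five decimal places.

0.01705

Y = trial on which the fifth success occurs; negative binomial, r=5, p=0.10.
P(Y=30) = C(29,4) · p^5 · (1−p)^25
= 23751 · 1e-05 · 0.07179 = 0.0170508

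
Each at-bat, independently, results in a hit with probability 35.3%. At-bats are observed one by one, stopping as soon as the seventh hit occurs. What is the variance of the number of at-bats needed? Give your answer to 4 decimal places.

36.3457

Y = total at-bats until the seventh success; negative binomial with r=7, p=0.353.
Var(Y) = r(1−p)/p² = 7·0.647 / 0.353² = 36.345689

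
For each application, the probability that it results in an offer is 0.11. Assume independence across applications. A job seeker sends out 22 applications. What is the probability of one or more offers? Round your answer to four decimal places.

P(at least one) = 1 − P(none) = 1 − (1 − 0.11)^22
= 1 − 0.077016 = 0.922984

0.9230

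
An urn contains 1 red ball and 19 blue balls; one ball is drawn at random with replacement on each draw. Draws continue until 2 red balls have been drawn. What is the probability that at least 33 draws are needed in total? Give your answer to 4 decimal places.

0.5200

Needing more than 32 draws ⇔ fewer than 2 successes in the first 32. With X ~ Binomial(32, 0.05), P(Y > 32) = P(X ≤ 1).
  k=0: C(32,0)·0.05^0·0.95^32 = 0.193711
  k=1: C(32,1)·0.05^1·0.95^31 = 0.326251
P(X ≤ 1) = 0.519962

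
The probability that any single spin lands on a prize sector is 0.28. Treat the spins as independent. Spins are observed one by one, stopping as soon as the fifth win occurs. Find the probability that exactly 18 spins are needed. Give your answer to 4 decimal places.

Y = trial on which the fifth success occurs; negative binomial, r=5, p=0.28.
P(Y=18) = C(17,4) · p^5 · (1−p)^13
= 2380 · 0.001721 · 0.013974 = 0.057239

0.0572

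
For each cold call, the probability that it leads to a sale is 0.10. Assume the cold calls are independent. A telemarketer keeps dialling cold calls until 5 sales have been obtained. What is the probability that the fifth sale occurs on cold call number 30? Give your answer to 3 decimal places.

0.017

Y = trial on which the fifth success occurs; negative binomial, r=5, p=0.10.
P(Y=30) = C(29,4) · p^5 · (1−p)^25
= 23751 · 1e-05 · 0.07179 = 0.01705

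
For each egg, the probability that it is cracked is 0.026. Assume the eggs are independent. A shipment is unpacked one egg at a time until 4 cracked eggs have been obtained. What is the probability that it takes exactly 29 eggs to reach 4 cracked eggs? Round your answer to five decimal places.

0.00077

Y = trial on which the fourth success occurs; negative binomial, r=4, p=0.026.
P(Y=29) = C(28,3) · p^4 · (1−p)^25
= 3276 · 4.5698e-07 · 0.51758 = 0.0007748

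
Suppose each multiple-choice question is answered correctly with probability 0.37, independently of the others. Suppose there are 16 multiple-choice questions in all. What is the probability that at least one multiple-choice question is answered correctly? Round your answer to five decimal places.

P(at least one) = 1 − P(none) = 1 − (1 − 0.37)^16
= 1 − 0.0006158 = 0.9993842

0.99938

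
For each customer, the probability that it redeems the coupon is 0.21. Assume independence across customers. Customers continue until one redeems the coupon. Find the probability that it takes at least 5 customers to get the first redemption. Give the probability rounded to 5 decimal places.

Y = number of customers to the first success; geometric, p = 0.21.
P(Y > 4) = P(first 4 all fail) = (1−p)^4 = 0.3895008

0.38950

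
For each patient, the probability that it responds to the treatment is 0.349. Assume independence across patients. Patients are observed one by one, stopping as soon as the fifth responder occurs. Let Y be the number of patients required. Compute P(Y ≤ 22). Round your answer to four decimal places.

0.9271

Finishing within 22 patients ⇔ at least 5 successes in the first 22. With X ~ Binomial(22, 0.349), P(Y ≤ 22) = 1 − P(X ≤ 4).
  k=0: C(22,0)·0.349^0·0.651^22 = 0.000079
  k=1: C(22,1)·0.349^1·0.651^21 = 0.000934
  k=2: C(22,2)·0.349^2·0.651^20 = 0.005259
  k=3: C(22,3)·0.349^3·0.651^19 = 0.018795
  k=4: C(22,4)·0.349^4·0.651^18 = 0.047860
1 − 0.072927 = 0.927073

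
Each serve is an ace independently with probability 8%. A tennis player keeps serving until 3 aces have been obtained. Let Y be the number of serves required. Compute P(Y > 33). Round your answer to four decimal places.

0.5018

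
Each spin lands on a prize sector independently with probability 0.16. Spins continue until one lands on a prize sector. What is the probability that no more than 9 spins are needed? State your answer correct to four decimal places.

0.7918

Y = number of spins to the first success; geometric, p = 0.16.
P(Y ≤ 9) = 1 − (1−p)^9 = 1 − 0.208216 = 0.791784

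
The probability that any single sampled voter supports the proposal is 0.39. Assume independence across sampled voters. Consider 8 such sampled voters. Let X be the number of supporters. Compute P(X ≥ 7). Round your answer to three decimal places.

0.007

X ~ Binomial(8, 0.39); P(X ≥ 7) = Σ C(8,k) p^k (1−p)^(8−k) over k:
  k=7: C(8,7)·0.39^7·0.61^1 = 0.00670
  k=8: C(8,8)·0.39^8·0.61^0 = 0.00054
Total = 0.00723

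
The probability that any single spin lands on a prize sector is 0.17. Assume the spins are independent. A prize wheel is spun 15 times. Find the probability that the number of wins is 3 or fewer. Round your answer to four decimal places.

X ~ Binomial(15, 0.17); P(X ≤ 3) = Σ C(15,k) p^k (1−p)^(15−k) over k:
  k=0: C(15,0)·0.17^0·0.83^15 = 0.061118
  k=1: C(15,1)·0.17^1·0.83^14 = 0.187773
  k=2: C(15,2)·0.17^2·0.83^13 = 0.269217
  k=3: C(15,3)·0.17^3·0.83^12 = 0.238944
Total = 0.757052

0.7571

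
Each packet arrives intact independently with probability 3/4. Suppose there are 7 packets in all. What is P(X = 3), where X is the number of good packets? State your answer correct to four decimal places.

0.0577

X ~ Binomial(n=7, p=0.75).
P(X=3) = C(7,3) · p^3 · (1−p)^4
= 35 · 0.42188 · 0.0039062 = 0.057678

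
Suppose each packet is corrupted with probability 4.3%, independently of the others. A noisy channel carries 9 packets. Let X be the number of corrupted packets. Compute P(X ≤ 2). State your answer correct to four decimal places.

0.9945

X ~ Binomial(9, 0.043); P(X ≤ 2) = Σ C(9,k) p^k (1−p)^(9−k) over k:
  k=0: C(9,0)·0.043^0·0.957^9 = 0.673298
  k=1: C(9,1)·0.043^1·0.957^8 = 0.272274
  k=2: C(9,2)·0.043^2·0.957^7 = 0.048935
Total = 0.994508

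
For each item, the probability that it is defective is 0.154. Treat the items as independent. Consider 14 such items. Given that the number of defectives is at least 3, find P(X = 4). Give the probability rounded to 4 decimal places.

0.2869

X ~ Binomial(14, 0.154). Want P(X=4 | X≥3) = P(X=4) / P(X≥3).
P(X=4) = C(14,4)·0.154^4·0.846^10 = 0.105735
P(X≥3) = 1 − 0.096202 − 0.245168 − 0.290086 = 0.368544
Ratio = 0.105735 / 0.368544 = 0.286901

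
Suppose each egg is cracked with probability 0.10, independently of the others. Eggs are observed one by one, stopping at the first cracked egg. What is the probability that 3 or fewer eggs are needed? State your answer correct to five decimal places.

Y = number of eggs to the first success; geometric, p = 0.10.
P(Y ≤ 3) = 1 − (1−p)^3 = 1 − 0.7290000 = 0.2710000

0.27100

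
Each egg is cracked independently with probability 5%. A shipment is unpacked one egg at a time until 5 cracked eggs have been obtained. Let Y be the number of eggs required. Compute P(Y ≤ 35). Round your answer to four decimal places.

Finishing within 35 eggs ⇔ at least 5 successes in the first 35. With X ~ Binomial(35, 0.05), P(Y ≤ 35) = 1 − P(X ≤ 4).
  k=0: C(35,0)·0.05^0·0.95^35 = 0.166083
  k=1: C(35,1)·0.05^1·0.95^34 = 0.305943
  k=2: C(35,2)·0.05^2·0.95^33 = 0.273739
  k=3: C(35,3)·0.05^3·0.95^32 = 0.158480
  k=4: C(35,4)·0.05^4·0.95^31 = 0.066729
1 − 0.970974 = 0.029026

0.0290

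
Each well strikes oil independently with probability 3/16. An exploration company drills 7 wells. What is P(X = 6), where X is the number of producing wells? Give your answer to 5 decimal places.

X ~ Binomial(n=7, p=0.1875).
P(X=6) = C(7,6) · p^6 · (1−p)^1
= 7 · 4.3452e-05 · 0.8125 = 0.0002471

0.00025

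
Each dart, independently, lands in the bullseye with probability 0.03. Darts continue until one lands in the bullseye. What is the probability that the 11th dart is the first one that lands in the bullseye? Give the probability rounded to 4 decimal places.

0.0221

Geometric (trials to first success), p = 0.03.
P(Y = 11) = (1−p)^10 · p = 0.73742 · 0.03 = 0.022123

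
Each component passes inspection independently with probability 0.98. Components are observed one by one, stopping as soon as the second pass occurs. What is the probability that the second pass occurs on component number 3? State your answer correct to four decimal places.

Y = trial on which the second success occurs; negative binomial, r=2, p=0.98.
P(Y=3) = C(2,1) · p^2 · (1−p)^1
= 2 · 0.9604 · 0.02 = 0.038416

0.0384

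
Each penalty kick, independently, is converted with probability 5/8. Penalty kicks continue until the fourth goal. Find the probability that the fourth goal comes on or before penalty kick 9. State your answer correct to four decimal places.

0.9260

Finishing within 9 penalty kicks ⇔ at least 4 successes in the first 9. With X ~ Binomial(9, 0.625), P(Y ≤ 9) = 1 − P(X ≤ 3).
  k=0: C(9,0)·0.625^0·0.375^9 = 0.000147
  k=1: C(9,1)·0.625^1·0.375^8 = 0.002200
  k=2: C(9,2)·0.625^2·0.375^7 = 0.014665
  k=3: C(9,3)·0.625^3·0.375^6 = 0.057030
1 − 0.074042 = 0.925958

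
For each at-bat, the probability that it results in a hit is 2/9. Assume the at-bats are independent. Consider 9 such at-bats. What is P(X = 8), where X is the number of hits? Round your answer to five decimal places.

0.00004

X ~ Binomial(n=9, p=0.222222).
P(X=8) = C(9,8) · p^8 · (1−p)^1
= 9 · 5.947e-06 · 0.77778 = 0.0000416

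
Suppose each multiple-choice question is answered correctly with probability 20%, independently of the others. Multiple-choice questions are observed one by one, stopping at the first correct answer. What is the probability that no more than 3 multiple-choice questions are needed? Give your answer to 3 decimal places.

0.488

Y = number of multiple-choice questions to the first success; geometric, p = 0.20.
P(Y ≤ 3) = 1 − (1−p)^3 = 1 − 0.51200 = 0.48800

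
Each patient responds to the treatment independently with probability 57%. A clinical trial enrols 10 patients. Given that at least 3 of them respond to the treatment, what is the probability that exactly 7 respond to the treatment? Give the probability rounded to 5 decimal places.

X ~ Binomial(10, 0.57). Want P(X=7 | X≥3) = P(X=7) / P(X≥3).
P(X=7) = C(10,7)·0.57^7·0.43^3 = 0.1865136
P(X≥3) = 1 − 0.0002161 − 0.0028648 − 0.0170887 = 0.9798304
Ratio = 0.1865136 / 0.9798304 = 0.1903530

0.19035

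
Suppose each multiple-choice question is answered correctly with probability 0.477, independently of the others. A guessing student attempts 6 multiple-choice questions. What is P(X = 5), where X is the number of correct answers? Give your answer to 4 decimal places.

0.0775

X ~ Binomial(n=6, p=0.477).
P(X=5) = C(6,5) · p^5 · (1−p)^1
= 6 · 0.024694 · 0.523 = 0.077490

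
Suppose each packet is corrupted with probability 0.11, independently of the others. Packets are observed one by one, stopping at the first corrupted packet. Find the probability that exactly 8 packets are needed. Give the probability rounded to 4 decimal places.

0.0487

Geometric (trials to first success), p = 0.11.
P(Y = 8) = (1−p)^7 · p = 0.44231 · 0.11 = 0.048654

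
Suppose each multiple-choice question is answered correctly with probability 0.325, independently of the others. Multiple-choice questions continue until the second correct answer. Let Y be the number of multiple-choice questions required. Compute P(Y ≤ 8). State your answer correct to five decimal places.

0.79091

Finishing within 8 multiple-choice questions ⇔ at least 2 successes in the first 8. With X ~ Binomial(8, 0.325), P(Y ≤ 8) = 1 − P(X ≤ 1).
  k=0: C(8,0)·0.325^0·0.675^8 = 0.0430953
  k=1: C(8,1)·0.325^1·0.675^7 = 0.1659968
1 − 0.2090921 = 0.7909079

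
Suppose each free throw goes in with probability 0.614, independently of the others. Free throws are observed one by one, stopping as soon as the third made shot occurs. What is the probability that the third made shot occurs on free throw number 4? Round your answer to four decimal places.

Y = trial on which the third success occurs; negative binomial, r=3, p=0.614.
P(Y=4) = C(3,2) · p^3 · (1−p)^1
= 3 · 0.23148 · 0.386 = 0.268049

0.2680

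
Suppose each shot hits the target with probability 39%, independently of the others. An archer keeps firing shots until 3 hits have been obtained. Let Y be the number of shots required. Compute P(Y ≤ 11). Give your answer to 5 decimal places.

0.86722

Finishing within 11 shots ⇔ at least 3 successes in the first 11. With X ~ Binomial(11, 0.39), P(Y ≤ 11) = 1 − P(X ≤ 2).
  k=0: C(11,0)·0.39^0·0.61^11 = 0.0043514
  k=1: C(11,1)·0.39^1·0.61^10 = 0.0306024
  k=2: C(11,2)·0.39^2·0.61^9 = 0.0978274
1 − 0.1327812 = 0.8672188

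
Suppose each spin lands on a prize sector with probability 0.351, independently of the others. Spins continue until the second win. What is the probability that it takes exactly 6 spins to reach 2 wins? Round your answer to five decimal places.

0.10929

Y = trial on which the second success occurs; negative binomial, r=2, p=0.351.
P(Y=6) = C(5,1) · p^2 · (1−p)^4
= 5 · 0.1232 · 0.17741 = 0.1092856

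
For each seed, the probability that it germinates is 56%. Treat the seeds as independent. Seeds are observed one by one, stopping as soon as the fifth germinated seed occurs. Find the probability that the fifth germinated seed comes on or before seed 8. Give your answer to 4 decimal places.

0.5004

Finishing within 8 seeds ⇔ at least 5 successes in the first 8. With X ~ Binomial(8, 0.56), P(Y ≤ 8) = 1 − P(X ≤ 4).
  k=0: C(8,0)·0.56^0·0.44^8 = 0.001405
  k=1: C(8,1)·0.56^1·0.44^7 = 0.014304
  k=2: C(8,2)·0.56^2·0.44^6 = 0.063716
  k=3: C(8,3)·0.56^3·0.44^5 = 0.162187
  k=4: C(8,4)·0.56^4·0.44^4 = 0.258024
1 − 0.499636 = 0.500364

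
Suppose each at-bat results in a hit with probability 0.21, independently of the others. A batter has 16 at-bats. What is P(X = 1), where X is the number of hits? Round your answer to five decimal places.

0.09789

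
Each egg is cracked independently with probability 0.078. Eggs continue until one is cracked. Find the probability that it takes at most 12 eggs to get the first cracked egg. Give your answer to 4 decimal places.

0.6226

Y = number of eggs to the first success; geometric, p = 0.078.
P(Y ≤ 12) = 1 − (1−p)^12 = 1 − 0.377373 = 0.622627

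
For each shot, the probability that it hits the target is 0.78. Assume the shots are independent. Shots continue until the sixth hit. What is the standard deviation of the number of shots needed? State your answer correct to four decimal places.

1.4730

Y = total shots until the sixth success; negative binomial with r=6, p=0.78.
SD(Y) = √[r(1−p)/p²] = √(2.169625) = 1.472965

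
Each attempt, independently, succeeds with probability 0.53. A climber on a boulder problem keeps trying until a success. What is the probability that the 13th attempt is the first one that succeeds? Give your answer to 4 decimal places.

0.0001

Geometric (trials to first success), p = 0.53.
P(Y = 13) = (1−p)^12 · p = 0.00011619 · 0.53 = 0.000062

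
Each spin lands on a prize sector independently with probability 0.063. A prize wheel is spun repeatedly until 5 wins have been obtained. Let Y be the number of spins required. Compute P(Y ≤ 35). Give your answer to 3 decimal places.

Finishing within 35 spins ⇔ at least 5 successes in the first 35. With X ~ Binomial(35, 0.063), P(Y ≤ 35) = 1 − P(X ≤ 4).
  k=0: C(35,0)·0.063^0·0.937^35 = 0.10254
  k=1: C(35,1)·0.063^1·0.937^34 = 0.24130
  k=2: C(35,2)·0.063^2·0.937^33 = 0.27581
  k=3: C(35,3)·0.063^3·0.937^32 = 0.20398
  k=4: C(35,4)·0.063^4·0.937^31 = 0.10972
1 − 0.93335 = 0.06665

0.067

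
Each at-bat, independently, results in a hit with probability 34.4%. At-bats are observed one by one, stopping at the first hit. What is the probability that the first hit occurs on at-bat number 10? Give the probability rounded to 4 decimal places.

0.0077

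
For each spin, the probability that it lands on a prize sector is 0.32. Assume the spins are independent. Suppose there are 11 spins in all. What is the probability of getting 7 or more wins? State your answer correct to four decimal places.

X ~ Binomial(11, 0.32); P(X ≥ 7) = Σ C(11,k) p^k (1−p)^(11−k) over k:
  k=7: C(11,7)·0.32^7·0.68^4 = 0.024244
  k=8: C(11,8)·0.32^8·0.68^3 = 0.005704
  k=9: C(11,9)·0.32^9·0.68^2 = 0.000895
  k=10: C(11,10)·0.32^10·0.68^1 = 0.000084
  k=11: C(11,11)·0.32^11·0.68^0 = 0.000004
Total = 0.030931

0.0309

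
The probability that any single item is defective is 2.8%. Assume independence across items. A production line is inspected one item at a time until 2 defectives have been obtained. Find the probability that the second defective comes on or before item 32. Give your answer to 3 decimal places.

0.225

Finishing within 32 items ⇔ at least 2 successes in the first 32. With X ~ Binomial(32, 0.028), P(Y ≤ 32) = 1 − P(X ≤ 1).
  k=0: C(32,0)·0.028^0·0.972^32 = 0.40301
  k=1: C(32,1)·0.028^1·0.972^31 = 0.37150
1 − 0.77452 = 0.22548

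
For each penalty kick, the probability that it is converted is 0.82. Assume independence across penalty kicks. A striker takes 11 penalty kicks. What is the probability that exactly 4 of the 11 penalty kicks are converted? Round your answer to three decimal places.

0.001

X ~ Binomial(n=11, p=0.82).
P(X=4) = C(11,4) · p^4 · (1−p)^7
= 330 · 0.45212 · 6.1222e-06 = 0.00091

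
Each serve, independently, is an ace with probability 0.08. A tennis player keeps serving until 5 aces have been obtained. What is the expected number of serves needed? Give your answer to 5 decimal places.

62.50000

Y = total serves until the fifth success; negative binomial with r=5, p=0.08.
E[Y] = r / p = 5 / 0.08 = 62.5000000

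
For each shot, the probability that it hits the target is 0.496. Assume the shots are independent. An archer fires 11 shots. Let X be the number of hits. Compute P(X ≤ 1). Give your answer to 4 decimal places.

X ~ Binomial(11, 0.496); P(X ≤ 1) = Σ C(11,k) p^k (1−p)^(11−k) over k:
  k=0: C(11,0)·0.496^0·0.504^11 = 0.000533
  k=1: C(11,1)·0.496^1·0.504^10 = 0.005770
Total = 0.006303

0.0063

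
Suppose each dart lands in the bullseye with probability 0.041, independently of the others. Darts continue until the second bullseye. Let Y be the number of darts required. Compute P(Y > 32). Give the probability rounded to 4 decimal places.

0.6203

Needing more than 32 darts ⇔ fewer than 2 successes in the first 32. With X ~ Binomial(32, 0.041), P(Y > 32) = P(X ≤ 1).
  k=0: C(32,0)·0.041^0·0.959^32 = 0.261936
  k=1: C(32,1)·0.041^1·0.959^31 = 0.358353
P(X ≤ 1) = 0.620289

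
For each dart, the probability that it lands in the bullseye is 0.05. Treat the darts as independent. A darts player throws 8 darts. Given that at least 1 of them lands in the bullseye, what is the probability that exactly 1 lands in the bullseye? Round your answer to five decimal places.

0.82992

X ~ Binomial(8, 0.05). Want P(X=1 | X≥1) = P(X=1) / P(X≥1).
P(X=1) = C(8,1)·0.05^1·0.95^7 = 0.2793349
P(X≥1) = 1 − 0.6634204 = 0.3365796
Ratio = 0.2793349 / 0.3365796 = 0.8299224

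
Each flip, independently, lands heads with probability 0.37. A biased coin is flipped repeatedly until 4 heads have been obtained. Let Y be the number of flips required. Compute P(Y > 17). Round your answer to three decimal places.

Needing more than 17 flips ⇔ fewer than 4 successes in the first 17. With X ~ Binomial(17, 0.37), P(Y > 17) = P(X ≤ 3).
  k=0: C(17,0)·0.37^0·0.63^17 = 0.00039
  k=1: C(17,1)·0.37^1·0.63^16 = 0.00387
  k=2: C(17,2)·0.37^2·0.63^15 = 0.01820
  k=3: C(17,3)·0.37^3·0.63^14 = 0.05344
P(X ≤ 3) = 0.07590

0.076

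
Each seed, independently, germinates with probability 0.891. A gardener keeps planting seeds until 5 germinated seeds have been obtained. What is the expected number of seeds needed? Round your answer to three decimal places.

5.612

Y = total seeds until the fifth success; negative binomial with r=5, p=0.891.
E[Y] = r / p = 5 / 0.891 = 5.61167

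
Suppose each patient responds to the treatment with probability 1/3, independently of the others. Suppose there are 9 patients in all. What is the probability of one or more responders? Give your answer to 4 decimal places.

P(at least one) = 1 − P(none) = 1 − (1 − 0.333333)^9
= 1 − 0.026012 = 0.973988

0.9740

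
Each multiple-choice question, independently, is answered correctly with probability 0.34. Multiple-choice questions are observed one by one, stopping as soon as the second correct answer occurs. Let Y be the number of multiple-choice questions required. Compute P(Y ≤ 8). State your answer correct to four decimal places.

0.8156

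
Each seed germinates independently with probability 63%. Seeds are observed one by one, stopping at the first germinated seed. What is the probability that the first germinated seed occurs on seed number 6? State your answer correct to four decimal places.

Geometric (trials to first success), p = 0.63.
P(Y = 6) = (1−p)^5 · p = 0.0069344 · 0.63 = 0.004369

0.0044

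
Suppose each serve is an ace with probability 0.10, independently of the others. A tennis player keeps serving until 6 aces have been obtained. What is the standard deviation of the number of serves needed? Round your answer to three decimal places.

Y = total serves until the sixth success; negative binomial with r=6, p=0.10.
SD(Y) = √[r(1−p)/p²] = √(540.00000) = 23.23790

23.238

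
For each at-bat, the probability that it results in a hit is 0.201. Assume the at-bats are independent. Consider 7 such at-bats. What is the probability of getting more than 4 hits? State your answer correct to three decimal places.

X ~ Binomial(7, 0.201); P(X ≥ 5) = Σ C(7,k) p^k (1−p)^(7−k) over k:
  k=5: C(7,5)·0.201^5·0.799^2 = 0.00440
  k=6: C(7,6)·0.201^6·0.799^1 = 0.00037
  k=7: C(7,7)·0.201^7·0.799^0 = 0.00001
Total = 0.00478

0.005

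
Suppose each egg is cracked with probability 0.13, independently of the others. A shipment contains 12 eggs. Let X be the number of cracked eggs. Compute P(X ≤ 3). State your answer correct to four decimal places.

0.9403

X ~ Binomial(12, 0.13); P(X ≤ 3) = Σ C(12,k) p^k (1−p)^(12−k) over k:
  k=0: C(12,0)·0.13^0·0.87^12 = 0.188032
  k=1: C(12,1)·0.13^1·0.87^11 = 0.337160
  k=2: C(12,2)·0.13^2·0.87^10 = 0.277091
  k=3: C(12,3)·0.13^3·0.87^9 = 0.138015
Total = 0.940298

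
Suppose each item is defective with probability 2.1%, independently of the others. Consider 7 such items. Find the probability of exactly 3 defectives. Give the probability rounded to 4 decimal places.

X ~ Binomial(n=7, p=0.021).
P(X=3) = C(7,3) · p^3 · (1−p)^4
= 35 · 9.261e-06 · 0.91861 = 0.000298

0.0003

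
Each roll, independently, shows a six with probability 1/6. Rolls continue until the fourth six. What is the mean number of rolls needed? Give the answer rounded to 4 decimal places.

24.0000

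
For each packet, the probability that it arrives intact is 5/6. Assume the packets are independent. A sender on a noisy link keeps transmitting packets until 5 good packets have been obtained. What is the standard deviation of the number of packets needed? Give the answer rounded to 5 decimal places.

1.09545

Y = total packets until the fifth success; negative binomial with r=5, p=0.833333.
SD(Y) = √[r(1−p)/p²] = √(1.2000000) = 1.0954451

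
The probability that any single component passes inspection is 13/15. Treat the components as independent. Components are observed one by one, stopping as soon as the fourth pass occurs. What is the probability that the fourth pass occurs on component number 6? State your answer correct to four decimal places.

0.1003

Y = trial on which the fourth success occurs; negative binomial, r=4, p=0.866667.
P(Y=6) = C(5,3) · p^4 · (1−p)^2
= 10 · 0.56417 · 0.017778 = 0.100297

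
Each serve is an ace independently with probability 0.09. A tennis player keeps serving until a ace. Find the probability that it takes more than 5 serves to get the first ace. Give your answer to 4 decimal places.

0.6240

Y = number of serves to the first success; geometric, p = 0.09.
P(Y > 5) = P(first 5 all fail) = (1−p)^5 = 0.624032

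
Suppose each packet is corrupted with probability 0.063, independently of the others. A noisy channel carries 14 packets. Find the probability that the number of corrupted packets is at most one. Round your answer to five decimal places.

X ~ Binomial(14, 0.063); P(X ≤ 1) = Σ C(14,k) p^k (1−p)^(14−k) over k:
  k=0: C(14,0)·0.063^0·0.937^14 = 0.4021187
  k=1: C(14,1)·0.063^1·0.937^13 = 0.3785151
Total = 0.7806339

0.78063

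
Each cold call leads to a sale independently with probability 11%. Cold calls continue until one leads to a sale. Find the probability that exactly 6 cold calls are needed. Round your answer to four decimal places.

0.0614

Geometric (trials to first success), p = 0.11.
P(Y = 6) = (1−p)^5 · p = 0.55841 · 0.11 = 0.061425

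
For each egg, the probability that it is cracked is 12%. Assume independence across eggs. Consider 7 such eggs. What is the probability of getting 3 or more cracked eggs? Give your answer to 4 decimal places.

0.0416

X ~ Binomial(7, 0.12); P(X ≥ 3) = Σ C(7,k) p^k (1−p)^(7−k) over k:
  k=3: C(7,3)·0.12^3·0.88^4 = 0.036270
  k=4: C(7,4)·0.12^4·0.88^3 = 0.004946
  k=5: C(7,5)·0.12^5·0.88^2 = 0.000405
  k=6: C(7,6)·0.12^6·0.88^1 = 0.000018
  k=7: C(7,7)·0.12^7·0.88^0 = 0.000000
Total = 0.041639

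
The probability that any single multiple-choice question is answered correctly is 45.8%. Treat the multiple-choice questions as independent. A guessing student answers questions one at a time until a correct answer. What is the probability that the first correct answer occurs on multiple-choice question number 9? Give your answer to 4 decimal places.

Geometric (trials to first success), p = 0.458.
P(Y = 9) = (1−p)^8 · p = 0.0074472 · 0.458 = 0.003411

0.0034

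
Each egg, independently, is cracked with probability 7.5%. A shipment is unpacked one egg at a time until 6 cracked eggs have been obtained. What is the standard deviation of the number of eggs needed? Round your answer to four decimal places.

31.4113

Y = total eggs until the sixth success; negative binomial with r=6, p=0.075.
SD(Y) = √[r(1−p)/p²] = √(986.666667) = 31.411251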